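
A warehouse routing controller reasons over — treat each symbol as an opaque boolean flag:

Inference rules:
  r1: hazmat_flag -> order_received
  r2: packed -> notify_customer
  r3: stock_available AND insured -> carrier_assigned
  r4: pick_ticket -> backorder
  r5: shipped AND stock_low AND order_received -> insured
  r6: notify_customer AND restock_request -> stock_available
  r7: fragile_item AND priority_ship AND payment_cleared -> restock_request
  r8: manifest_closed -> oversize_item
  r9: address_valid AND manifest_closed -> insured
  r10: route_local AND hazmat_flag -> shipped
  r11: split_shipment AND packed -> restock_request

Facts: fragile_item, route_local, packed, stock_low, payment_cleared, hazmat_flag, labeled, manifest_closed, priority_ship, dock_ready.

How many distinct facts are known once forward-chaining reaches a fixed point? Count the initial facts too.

18

Round 1: r1 [hazmat_flag -> order_received]; r2 [packed -> notify_customer]; r7 [fragile_item AND priority_ship AND payment_cleared -> restock_request]; r8 [manifest_closed -> oversize_item]; r10 [route_local AND hazmat_flag -> shipped]. Adds order_received, notify_customer, restock_request, oversize_item, shipped.
Round 2: r5 [shipped AND stock_low AND order_received -> insured]; r6 [notify_customer AND restock_request -> stock_available]. Adds insured, stock_available.
Round 3: r3 [stock_available AND insured -> carrier_assigned]. Adds carrier_assigned.
Closure: {carrier_assigned, dock_ready, fragile_item, hazmat_flag, insured, labeled, manifest_closed, notify_customer, order_received, oversize_item, packed, payment_cleared, priority_ship, restock_request, route_local, shipped, stock_available, stock_low} — 18 facts.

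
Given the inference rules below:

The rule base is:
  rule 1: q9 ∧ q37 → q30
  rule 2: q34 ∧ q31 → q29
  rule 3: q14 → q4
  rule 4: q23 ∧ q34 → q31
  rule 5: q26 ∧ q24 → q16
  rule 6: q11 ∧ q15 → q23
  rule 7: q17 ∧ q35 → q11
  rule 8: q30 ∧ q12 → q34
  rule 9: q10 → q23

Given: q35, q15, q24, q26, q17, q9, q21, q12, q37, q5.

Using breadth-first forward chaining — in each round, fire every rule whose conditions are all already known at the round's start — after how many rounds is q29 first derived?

4

Round 1: rule 1 [q9 ∧ q37 → q30]; rule 5 [q26 ∧ q24 → q16]; rule 7 [q17 ∧ q35 → q11]. New: q30, q16, q11.
Round 2: rule 6 [q11 ∧ q15 → q23]; rule 8 [q30 ∧ q12 → q34]. New: q23, q34.
Round 3: rule 4 [q23 ∧ q34 → q31]. New: q31.
Round 4: rule 2 [q34 ∧ q31 → q29]. New: q29.
q29 first appears in round 4.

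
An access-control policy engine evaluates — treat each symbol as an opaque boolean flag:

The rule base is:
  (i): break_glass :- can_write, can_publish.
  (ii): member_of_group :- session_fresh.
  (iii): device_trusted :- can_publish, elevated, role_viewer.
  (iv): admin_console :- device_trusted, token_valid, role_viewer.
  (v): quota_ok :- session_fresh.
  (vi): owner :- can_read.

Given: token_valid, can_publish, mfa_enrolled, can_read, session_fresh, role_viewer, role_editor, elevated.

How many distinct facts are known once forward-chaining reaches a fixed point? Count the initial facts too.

Round 1 fires (ii), (iii), (v), (vi), giving member_of_group, device_trusted, quota_ok, owner.
Round 2 fires (iv), giving admin_console.
Closure: {admin_console, can_publish, can_read, device_trusted, elevated, member_of_group, mfa_enrolled, owner, quota_ok, role_editor, role_viewer, session_fresh, token_valid} — 13 facts.

13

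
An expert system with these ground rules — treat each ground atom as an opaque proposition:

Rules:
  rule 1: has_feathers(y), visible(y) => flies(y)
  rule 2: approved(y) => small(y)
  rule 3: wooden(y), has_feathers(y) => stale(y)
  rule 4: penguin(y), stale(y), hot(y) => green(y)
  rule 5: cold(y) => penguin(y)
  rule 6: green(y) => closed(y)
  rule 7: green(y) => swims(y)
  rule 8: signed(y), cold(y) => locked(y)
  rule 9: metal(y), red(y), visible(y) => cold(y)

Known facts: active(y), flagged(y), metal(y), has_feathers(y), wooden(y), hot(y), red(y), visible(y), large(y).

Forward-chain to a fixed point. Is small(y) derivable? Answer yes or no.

no

Round 1 fires rule 1, rule 3, rule 9, giving flies(y), stale(y), cold(y).
Round 2 fires rule 5, giving penguin(y).
Round 3 fires rule 4, giving green(y).
Round 4 fires rule 6, rule 7, giving closed(y), swims(y).
Fixed point reached. small(y) is concluded only by rule 2; rule 2 needs approved(y) (never derived).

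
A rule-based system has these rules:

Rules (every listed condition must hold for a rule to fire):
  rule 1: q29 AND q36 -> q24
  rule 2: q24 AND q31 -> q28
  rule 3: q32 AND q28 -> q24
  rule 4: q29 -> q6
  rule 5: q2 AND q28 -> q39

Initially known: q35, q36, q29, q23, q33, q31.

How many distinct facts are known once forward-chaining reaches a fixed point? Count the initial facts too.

[1] rule 1 [q29 AND q36 -> q24]; rule 4 [q29 -> q6]. ⇒ new: q24, q6.
[2] rule 2 [q24 AND q31 -> q28]. ⇒ new: q28.
Closure: {q23, q24, q28, q29, q31, q33, q35, q36, q6} — 9 facts.

9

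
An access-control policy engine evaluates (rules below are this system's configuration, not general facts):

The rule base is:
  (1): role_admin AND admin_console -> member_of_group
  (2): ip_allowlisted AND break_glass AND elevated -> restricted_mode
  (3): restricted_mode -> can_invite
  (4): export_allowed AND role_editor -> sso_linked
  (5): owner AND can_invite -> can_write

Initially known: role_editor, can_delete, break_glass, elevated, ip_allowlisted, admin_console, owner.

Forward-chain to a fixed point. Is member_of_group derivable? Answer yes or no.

Round 1: (2) [ip_allowlisted AND break_glass AND elevated -> restricted_mode]. Adds restricted_mode.
Round 2: (3) [restricted_mode -> can_invite]. Adds can_invite.
Round 3: (5) [owner AND can_invite -> can_write]. Adds can_write.
Fixed point reached. member_of_group is concluded only by (1); (1) needs role_admin (never derived).

no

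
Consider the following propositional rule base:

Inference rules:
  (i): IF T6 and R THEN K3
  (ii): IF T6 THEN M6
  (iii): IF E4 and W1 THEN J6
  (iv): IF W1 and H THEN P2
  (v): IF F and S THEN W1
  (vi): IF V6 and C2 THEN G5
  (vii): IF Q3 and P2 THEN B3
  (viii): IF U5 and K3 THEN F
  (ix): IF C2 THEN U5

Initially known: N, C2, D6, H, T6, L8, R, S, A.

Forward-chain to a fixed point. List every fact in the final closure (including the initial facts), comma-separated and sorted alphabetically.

A, C2, D6, F, H, K3, L8, M6, N, P2, R, S, T6, U5, W1

Round 1 fires (i), (ii), (ix), giving K3, M6, U5.
Round 2 fires (viii), giving F.
Round 3 fires (v), giving W1.
Round 4 fires (iv), giving P2.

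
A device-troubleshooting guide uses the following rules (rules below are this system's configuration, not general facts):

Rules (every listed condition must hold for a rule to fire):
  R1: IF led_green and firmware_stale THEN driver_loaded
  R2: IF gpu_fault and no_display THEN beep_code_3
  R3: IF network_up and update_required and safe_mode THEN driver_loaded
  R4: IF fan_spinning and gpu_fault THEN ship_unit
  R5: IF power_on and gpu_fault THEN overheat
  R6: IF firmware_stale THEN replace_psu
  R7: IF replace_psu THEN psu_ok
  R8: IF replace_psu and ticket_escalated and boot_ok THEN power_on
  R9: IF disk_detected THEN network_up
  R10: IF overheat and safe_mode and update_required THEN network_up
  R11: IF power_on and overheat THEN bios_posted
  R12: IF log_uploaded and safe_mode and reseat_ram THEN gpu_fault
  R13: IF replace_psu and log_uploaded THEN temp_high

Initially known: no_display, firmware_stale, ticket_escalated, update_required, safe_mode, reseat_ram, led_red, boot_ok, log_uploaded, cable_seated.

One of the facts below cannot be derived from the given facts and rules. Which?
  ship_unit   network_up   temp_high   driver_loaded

ship_unit

Round 1: R6 [IF firmware_stale THEN replace_psu]; R12 [IF log_uploaded and safe_mode and reseat_ram THEN gpu_fault]. New: replace_psu, gpu_fault.
Round 2: R2 [IF gpu_fault and no_display THEN beep_code_3]; R7 [IF replace_psu THEN psu_ok]; R8 [IF replace_psu and ticket_escalated and boot_ok THEN power_on]; R13 [IF replace_psu and log_uploaded THEN temp_high]. New: beep_code_3, psu_ok, power_on, temp_high.
Round 3: R5 [IF power_on and gpu_fault THEN overheat]. New: overheat.
Round 4: R10 [IF overheat and safe_mode and update_required THEN network_up]; R11 [IF power_on and overheat THEN bios_posted]. New: network_up, bios_posted.
Round 5: R3 [IF network_up and update_required and safe_mode THEN driver_loaded]. New: driver_loaded.
Derived: temp_high (round 2), driver_loaded (round 5), network_up (round 4). ship_unit never appears in any round.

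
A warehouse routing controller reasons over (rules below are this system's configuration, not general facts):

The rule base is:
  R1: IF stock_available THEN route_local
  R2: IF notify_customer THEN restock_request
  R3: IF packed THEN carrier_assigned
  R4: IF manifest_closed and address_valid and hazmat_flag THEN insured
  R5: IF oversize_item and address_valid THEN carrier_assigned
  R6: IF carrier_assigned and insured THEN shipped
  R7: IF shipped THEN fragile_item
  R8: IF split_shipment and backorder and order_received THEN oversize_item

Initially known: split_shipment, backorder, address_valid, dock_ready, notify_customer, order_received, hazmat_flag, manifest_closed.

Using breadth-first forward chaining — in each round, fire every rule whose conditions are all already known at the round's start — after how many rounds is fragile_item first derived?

Round 1 — R2, R4, R8, derive restock_request, insured, oversize_item.
Round 2 — R5, derive carrier_assigned.
Round 3 — R6, derive shipped.
Round 4 — R7, derive fragile_item.
fragile_item first appears in round 4.

4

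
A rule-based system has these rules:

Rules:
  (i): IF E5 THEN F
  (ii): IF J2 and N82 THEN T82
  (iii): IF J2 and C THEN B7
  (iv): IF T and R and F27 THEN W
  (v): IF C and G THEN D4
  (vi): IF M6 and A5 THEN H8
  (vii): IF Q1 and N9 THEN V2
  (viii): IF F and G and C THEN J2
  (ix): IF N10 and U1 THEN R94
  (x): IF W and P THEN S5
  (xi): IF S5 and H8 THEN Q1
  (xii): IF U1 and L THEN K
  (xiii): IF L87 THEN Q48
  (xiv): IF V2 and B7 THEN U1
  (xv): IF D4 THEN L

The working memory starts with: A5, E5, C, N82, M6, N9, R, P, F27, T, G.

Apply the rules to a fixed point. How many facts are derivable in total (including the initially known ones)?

Round 1: (i) [IF E5 THEN F]; (iv) [IF T and R and F27 THEN W]; (v) [IF C and G THEN D4]; (vi) [IF M6 and A5 THEN H8]. New: F, W, D4, H8.
Round 2: (viii) [IF F and G and C THEN J2]; (x) [IF W and P THEN S5]; (xv) [IF D4 THEN L]. New: J2, S5, L.
Round 3: (ii) [IF J2 and N82 THEN T82]; (iii) [IF J2 and C THEN B7]; (xi) [IF S5 and H8 THEN Q1]. New: T82, B7, Q1.
Round 4: (vii) [IF Q1 and N9 THEN V2]. New: V2.
Round 5: (xiv) [IF V2 and B7 THEN U1]. New: U1.
Round 6: (xii) [IF U1 and L THEN K]. New: K.
Closure: {A5, B7, C, D4, E5, F, F27, G, H8, J2, K, L, M6, N82, N9, P, Q1, R, S5, T, T82, U1, V2, W} — 24 facts.

24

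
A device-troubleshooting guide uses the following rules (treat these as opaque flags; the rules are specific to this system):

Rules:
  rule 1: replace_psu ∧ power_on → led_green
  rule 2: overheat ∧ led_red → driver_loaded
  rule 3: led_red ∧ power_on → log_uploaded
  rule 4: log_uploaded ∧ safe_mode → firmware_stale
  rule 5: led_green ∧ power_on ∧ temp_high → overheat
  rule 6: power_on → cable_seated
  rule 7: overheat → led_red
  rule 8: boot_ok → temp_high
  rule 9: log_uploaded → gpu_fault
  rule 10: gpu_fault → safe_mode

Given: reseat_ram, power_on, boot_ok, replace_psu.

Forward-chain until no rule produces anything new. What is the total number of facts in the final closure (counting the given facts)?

Round 1: rule 1 [replace_psu ∧ power_on → led_green]; rule 6 [power_on → cable_seated]; rule 8 [boot_ok → temp_high]. Adds led_green, cable_seated, temp_high.
Round 2: rule 5 [led_green ∧ power_on ∧ temp_high → overheat]. Adds overheat.
Round 3: rule 7 [overheat → led_red]. Adds led_red.
Round 4: rule 2 [overheat ∧ led_red → driver_loaded]; rule 3 [led_red ∧ power_on → log_uploaded]. Adds driver_loaded, log_uploaded.
Round 5: rule 9 [log_uploaded → gpu_fault]. Adds gpu_fault.
Round 6: rule 10 [gpu_fault → safe_mode]. Adds safe_mode.
Round 7: rule 4 [log_uploaded ∧ safe_mode → firmware_stale]. Adds firmware_stale.
Closure: {boot_ok, cable_seated, driver_loaded, firmware_stale, gpu_fault, led_green, led_red, log_uploaded, overheat, power_on, replace_psu, reseat_ram, safe_mode, temp_high} — 14 facts.

14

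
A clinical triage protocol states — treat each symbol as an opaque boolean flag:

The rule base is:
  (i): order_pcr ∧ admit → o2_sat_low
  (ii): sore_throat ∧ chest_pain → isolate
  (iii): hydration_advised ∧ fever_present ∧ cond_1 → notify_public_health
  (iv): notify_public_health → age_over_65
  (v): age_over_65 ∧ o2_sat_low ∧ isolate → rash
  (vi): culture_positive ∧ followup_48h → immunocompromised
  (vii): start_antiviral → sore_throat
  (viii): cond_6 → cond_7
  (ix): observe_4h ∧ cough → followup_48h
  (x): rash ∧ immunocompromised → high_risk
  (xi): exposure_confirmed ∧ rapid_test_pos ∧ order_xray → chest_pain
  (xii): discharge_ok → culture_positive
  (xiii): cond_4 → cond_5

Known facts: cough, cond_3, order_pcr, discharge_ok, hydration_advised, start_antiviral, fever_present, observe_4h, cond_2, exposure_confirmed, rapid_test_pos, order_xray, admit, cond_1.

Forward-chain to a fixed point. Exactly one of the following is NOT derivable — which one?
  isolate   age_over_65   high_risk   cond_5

cond_5

Round 1 fires (i), (iii), (vii), (ix), (xi), (xii), giving o2_sat_low, notify_public_health, sore_throat, followup_48h, chest_pain, culture_positive.
Round 2 fires (ii), (iv), (vi), giving isolate, age_over_65, immunocompromised.
Round 3 fires (v), giving rash.
Round 4 fires (x), giving high_risk.
Derived: isolate (round 2), high_risk (round 4), age_over_65 (round 2). cond_5 never appears in any round.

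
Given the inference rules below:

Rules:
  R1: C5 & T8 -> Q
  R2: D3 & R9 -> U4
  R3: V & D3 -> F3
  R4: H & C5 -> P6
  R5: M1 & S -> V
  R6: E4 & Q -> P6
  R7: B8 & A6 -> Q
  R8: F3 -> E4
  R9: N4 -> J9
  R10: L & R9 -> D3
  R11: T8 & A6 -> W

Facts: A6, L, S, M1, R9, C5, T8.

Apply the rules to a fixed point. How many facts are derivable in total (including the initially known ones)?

[1] R1 [C5 & T8 -> Q]; R5 [M1 & S -> V]; R10 [L & R9 -> D3]; R11 [T8 & A6 -> W]. ⇒ new: Q, V, D3, W.
[2] R2 [D3 & R9 -> U4]; R3 [V & D3 -> F3]. ⇒ new: U4, F3.
[3] R8 [F3 -> E4]. ⇒ new: E4.
[4] R6 [E4 & Q -> P6]. ⇒ new: P6.
Closure: {A6, C5, D3, E4, F3, L, M1, P6, Q, R9, S, T8, U4, V, W} — 15 facts.

15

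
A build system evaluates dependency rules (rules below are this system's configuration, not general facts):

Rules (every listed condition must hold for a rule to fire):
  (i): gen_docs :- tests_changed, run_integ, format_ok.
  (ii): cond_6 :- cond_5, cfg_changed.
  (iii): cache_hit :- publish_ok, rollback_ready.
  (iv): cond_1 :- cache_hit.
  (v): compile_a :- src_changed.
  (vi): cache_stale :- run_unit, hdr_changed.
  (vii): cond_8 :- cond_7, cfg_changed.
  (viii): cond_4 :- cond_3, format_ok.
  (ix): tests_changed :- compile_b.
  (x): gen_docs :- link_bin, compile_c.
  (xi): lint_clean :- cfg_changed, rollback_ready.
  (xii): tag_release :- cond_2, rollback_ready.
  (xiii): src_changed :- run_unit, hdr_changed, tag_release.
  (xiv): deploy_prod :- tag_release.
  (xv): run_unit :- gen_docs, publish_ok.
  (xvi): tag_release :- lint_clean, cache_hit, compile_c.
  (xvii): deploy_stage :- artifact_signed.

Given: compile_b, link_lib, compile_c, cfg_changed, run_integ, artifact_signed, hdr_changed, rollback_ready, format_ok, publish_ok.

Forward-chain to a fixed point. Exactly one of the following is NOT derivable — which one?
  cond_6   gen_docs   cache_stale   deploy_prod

Round 1: (iii) [cache_hit :- publish_ok, rollback_ready.]; (ix) [tests_changed :- compile_b.]; (xi) [lint_clean :- cfg_changed, rollback_ready.]; (xvii) [deploy_stage :- artifact_signed.]. Adds cache_hit, tests_changed, lint_clean, deploy_stage.
Round 2: (i) [gen_docs :- tests_changed, run_integ, format_ok.]; (iv) [cond_1 :- cache_hit.]; (xvi) [tag_release :- lint_clean, cache_hit, compile_c.]. Adds gen_docs, cond_1, tag_release.
Round 3: (xiv) [deploy_prod :- tag_release.]; (xv) [run_unit :- gen_docs, publish_ok.]. Adds deploy_prod, run_unit.
Round 4: (vi) [cache_stale :- run_unit, hdr_changed.]; (xiii) [src_changed :- run_unit, hdr_changed, tag_release.]. Adds cache_stale, src_changed.
Round 5: (v) [compile_a :- src_changed.]. Adds compile_a.
Derived: cache_stale (round 4), gen_docs (round 2), deploy_prod (round 3). cond_6 never appears in any round.

cond_6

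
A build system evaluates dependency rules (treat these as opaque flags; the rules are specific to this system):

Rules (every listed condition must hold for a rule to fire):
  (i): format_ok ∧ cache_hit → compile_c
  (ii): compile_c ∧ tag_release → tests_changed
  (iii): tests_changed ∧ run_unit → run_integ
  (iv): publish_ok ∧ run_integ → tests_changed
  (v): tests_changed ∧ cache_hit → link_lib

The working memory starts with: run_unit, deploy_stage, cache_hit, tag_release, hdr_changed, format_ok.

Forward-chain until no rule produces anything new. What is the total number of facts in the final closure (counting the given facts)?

Round 1 fires (i), giving compile_c.
Round 2 fires (ii), giving tests_changed.
Round 3 fires (iii), (v), giving run_integ, link_lib.
Closure: {cache_hit, compile_c, deploy_stage, format_ok, hdr_changed, link_lib, run_integ, run_unit, tag_release, tests_changed} — 10 facts.

10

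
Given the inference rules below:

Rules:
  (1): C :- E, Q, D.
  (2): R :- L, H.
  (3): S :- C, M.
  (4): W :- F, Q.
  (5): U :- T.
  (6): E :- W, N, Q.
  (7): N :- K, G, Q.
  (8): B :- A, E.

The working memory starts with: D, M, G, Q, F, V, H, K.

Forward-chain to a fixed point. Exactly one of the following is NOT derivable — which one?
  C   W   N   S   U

U

Round 1: (4) [W :- F, Q.]; (7) [N :- K, G, Q.]. Adds W, N.
Round 2: (6) [E :- W, N, Q.]. Adds E.
Round 3: (1) [C :- E, Q, D.]. Adds C.
Round 4: (3) [S :- C, M.]. Adds S.
Derived: W (round 1), C (round 3), S (round 4), N (round 1). U never appears in any round.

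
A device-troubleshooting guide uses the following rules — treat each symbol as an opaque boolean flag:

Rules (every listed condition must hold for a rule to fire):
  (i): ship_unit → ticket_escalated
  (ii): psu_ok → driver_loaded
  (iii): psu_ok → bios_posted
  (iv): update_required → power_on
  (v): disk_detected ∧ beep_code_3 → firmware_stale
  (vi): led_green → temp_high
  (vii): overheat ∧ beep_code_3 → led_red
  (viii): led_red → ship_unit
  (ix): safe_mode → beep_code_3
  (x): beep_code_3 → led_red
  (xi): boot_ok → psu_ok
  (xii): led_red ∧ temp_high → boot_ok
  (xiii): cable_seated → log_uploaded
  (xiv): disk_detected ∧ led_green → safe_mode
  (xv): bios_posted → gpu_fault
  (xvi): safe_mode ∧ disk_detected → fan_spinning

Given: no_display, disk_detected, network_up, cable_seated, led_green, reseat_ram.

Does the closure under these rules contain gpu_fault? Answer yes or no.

Round 1: (vi) [led_green → temp_high]; (xiii) [cable_seated → log_uploaded]; (xiv) [disk_detected ∧ led_green → safe_mode]. Adds temp_high, log_uploaded, safe_mode.
Round 2: (ix) [safe_mode → beep_code_3]; (xvi) [safe_mode ∧ disk_detected → fan_spinning]. Adds beep_code_3, fan_spinning.
Round 3: (v) [disk_detected ∧ beep_code_3 → firmware_stale]; (x) [beep_code_3 → led_red]. Adds firmware_stale, led_red.
Round 4: (viii) [led_red → ship_unit]; (xii) [led_red ∧ temp_high → boot_ok]. Adds ship_unit, boot_ok.
Round 5: (i) [ship_unit → ticket_escalated]; (xi) [boot_ok → psu_ok]. Adds ticket_escalated, psu_ok.
Round 6: (ii) [psu_ok → driver_loaded]; (iii) [psu_ok → bios_posted]. Adds driver_loaded, bios_posted.
Round 7: (xv) [bios_posted → gpu_fault]. Adds gpu_fault.
gpu_fault appears in round 7, so it is derivable.

yes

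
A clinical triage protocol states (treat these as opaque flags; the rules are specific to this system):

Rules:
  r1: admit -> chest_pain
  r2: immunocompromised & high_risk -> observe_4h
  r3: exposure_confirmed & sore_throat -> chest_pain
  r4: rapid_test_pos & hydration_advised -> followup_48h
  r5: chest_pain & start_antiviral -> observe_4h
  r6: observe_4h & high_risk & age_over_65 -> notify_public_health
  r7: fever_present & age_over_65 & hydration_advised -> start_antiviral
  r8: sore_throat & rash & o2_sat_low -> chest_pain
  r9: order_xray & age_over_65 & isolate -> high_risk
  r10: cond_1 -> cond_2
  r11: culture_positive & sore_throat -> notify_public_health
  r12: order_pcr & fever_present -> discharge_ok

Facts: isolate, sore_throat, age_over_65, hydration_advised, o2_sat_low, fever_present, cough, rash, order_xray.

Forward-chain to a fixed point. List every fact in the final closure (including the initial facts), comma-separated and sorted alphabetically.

age_over_65, chest_pain, cough, fever_present, high_risk, hydration_advised, isolate, notify_public_health, o2_sat_low, observe_4h, order_xray, rash, sore_throat, start_antiviral

[1] r7 [fever_present & age_over_65 & hydration_advised -> start_antiviral]; r8 [sore_throat & rash & o2_sat_low -> chest_pain]; r9 [order_xray & age_over_65 & isolate -> high_risk]. ⇒ new: start_antiviral, chest_pain, high_risk.
[2] r5 [chest_pain & start_antiviral -> observe_4h]. ⇒ new: observe_4h.
[3] r6 [observe_4h & high_risk & age_over_65 -> notify_public_health]. ⇒ new: notify_public_health.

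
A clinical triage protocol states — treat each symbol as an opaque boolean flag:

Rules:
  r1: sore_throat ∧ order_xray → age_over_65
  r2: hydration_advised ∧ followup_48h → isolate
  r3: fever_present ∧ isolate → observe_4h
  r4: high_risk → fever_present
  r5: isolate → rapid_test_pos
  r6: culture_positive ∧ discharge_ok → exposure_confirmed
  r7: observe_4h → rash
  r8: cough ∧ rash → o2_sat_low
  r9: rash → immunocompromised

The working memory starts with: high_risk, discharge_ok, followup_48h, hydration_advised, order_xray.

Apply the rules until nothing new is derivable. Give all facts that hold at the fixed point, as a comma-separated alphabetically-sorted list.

[1] r2 [hydration_advised ∧ followup_48h → isolate]; r4 [high_risk → fever_present]. ⇒ new: isolate, fever_present.
[2] r3 [fever_present ∧ isolate → observe_4h]; r5 [isolate → rapid_test_pos]. ⇒ new: observe_4h, rapid_test_pos.
[3] r7 [observe_4h → rash]. ⇒ new: rash.
[4] r9 [rash → immunocompromised]. ⇒ new: immunocompromised.

discharge_ok, fever_present, followup_48h, high_risk, hydration_advised, immunocompromised, isolate, observe_4h, order_xray, rapid_test_pos, rash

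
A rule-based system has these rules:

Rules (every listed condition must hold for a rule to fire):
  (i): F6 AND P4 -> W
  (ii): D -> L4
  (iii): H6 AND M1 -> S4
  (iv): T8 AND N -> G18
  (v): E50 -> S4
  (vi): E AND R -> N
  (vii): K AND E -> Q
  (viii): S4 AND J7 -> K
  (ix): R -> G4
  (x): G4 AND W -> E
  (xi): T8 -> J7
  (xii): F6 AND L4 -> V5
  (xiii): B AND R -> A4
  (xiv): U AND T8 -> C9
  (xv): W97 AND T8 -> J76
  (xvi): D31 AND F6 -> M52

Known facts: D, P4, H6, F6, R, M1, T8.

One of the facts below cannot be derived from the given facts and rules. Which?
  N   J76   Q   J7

J76

Round 1: (i) [F6 AND P4 -> W]; (ii) [D -> L4]; (iii) [H6 AND M1 -> S4]; (ix) [R -> G4]; (xi) [T8 -> J7]. Adds W, L4, S4, G4, J7.
Round 2: (viii) [S4 AND J7 -> K]; (x) [G4 AND W -> E]; (xii) [F6 AND L4 -> V5]. Adds K, E, V5.
Round 3: (vi) [E AND R -> N]; (vii) [K AND E -> Q]. Adds N, Q.
Round 4: (iv) [T8 AND N -> G18]. Adds G18.
Derived: N (round 3), Q (round 3), J7 (round 1). J76 never appears in any round.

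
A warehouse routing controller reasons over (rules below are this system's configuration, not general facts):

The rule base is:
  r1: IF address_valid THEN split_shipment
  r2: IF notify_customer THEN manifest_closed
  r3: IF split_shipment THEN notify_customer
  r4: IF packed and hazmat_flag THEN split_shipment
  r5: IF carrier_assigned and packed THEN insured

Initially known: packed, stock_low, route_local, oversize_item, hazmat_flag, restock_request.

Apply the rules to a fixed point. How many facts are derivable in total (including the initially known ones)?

[1] r4 [IF packed and hazmat_flag THEN split_shipment]. ⇒ new: split_shipment.
[2] r3 [IF split_shipment THEN notify_customer]. ⇒ new: notify_customer.
[3] r2 [IF notify_customer THEN manifest_closed]. ⇒ new: manifest_closed.
Closure: {hazmat_flag, manifest_closed, notify_customer, oversize_item, packed, restock_request, route_local, split_shipment, stock_low} — 9 facts.

9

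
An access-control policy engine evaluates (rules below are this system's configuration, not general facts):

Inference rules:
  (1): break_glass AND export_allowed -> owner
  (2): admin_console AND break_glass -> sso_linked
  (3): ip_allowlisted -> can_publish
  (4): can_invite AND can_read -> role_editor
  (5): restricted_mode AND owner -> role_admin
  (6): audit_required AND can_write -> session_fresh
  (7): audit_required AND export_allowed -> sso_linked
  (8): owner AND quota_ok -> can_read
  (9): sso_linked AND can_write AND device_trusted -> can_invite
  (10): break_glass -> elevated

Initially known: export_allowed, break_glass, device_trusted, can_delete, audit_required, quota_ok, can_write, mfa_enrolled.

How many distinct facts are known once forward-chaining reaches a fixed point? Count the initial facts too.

15

Round 1: (1) [break_glass AND export_allowed -> owner]; (6) [audit_required AND can_write -> session_fresh]; (7) [audit_required AND export_allowed -> sso_linked]; (10) [break_glass -> elevated]. New: owner, session_fresh, sso_linked, elevated.
Round 2: (8) [owner AND quota_ok -> can_read]; (9) [sso_linked AND can_write AND device_trusted -> can_invite]. New: can_read, can_invite.
Round 3: (4) [can_invite AND can_read -> role_editor]. New: role_editor.
Closure: {audit_required, break_glass, can_delete, can_invite, can_read, can_write, device_trusted, elevated, export_allowed, mfa_enrolled, owner, quota_ok, role_editor, session_fresh, sso_linked} — 15 facts.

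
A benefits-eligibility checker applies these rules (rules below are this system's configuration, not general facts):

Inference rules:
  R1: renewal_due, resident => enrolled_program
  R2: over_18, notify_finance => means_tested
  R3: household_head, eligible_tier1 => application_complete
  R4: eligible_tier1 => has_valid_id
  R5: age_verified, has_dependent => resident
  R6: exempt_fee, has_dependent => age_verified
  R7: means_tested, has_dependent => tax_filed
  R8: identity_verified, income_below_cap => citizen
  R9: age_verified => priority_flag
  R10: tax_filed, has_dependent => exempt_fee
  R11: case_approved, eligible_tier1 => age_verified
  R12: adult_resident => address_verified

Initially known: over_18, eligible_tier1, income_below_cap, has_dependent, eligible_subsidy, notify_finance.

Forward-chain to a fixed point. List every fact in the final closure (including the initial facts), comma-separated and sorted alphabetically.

Round 1 fires R2, R4, giving means_tested, has_valid_id.
Round 2 fires R7, giving tax_filed.
Round 3 fires R10, giving exempt_fee.
Round 4 fires R6, giving age_verified.
Round 5 fires R5, R9, giving resident, priority_flag.

age_verified, eligible_subsidy, eligible_tier1, exempt_fee, has_dependent, has_valid_id, income_below_cap, means_tested, notify_finance, over_18, priority_flag, resident, tax_filed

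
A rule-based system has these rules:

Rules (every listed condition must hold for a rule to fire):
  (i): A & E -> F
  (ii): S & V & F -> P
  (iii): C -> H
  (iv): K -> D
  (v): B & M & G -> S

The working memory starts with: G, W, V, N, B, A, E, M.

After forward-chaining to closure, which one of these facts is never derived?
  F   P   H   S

[1] (i) [A & E -> F]; (v) [B & M & G -> S]. ⇒ new: F, S.
[2] (ii) [S & V & F -> P]. ⇒ new: P.
Derived: S (round 1), P (round 2), F (round 1). H never appears in any round.

H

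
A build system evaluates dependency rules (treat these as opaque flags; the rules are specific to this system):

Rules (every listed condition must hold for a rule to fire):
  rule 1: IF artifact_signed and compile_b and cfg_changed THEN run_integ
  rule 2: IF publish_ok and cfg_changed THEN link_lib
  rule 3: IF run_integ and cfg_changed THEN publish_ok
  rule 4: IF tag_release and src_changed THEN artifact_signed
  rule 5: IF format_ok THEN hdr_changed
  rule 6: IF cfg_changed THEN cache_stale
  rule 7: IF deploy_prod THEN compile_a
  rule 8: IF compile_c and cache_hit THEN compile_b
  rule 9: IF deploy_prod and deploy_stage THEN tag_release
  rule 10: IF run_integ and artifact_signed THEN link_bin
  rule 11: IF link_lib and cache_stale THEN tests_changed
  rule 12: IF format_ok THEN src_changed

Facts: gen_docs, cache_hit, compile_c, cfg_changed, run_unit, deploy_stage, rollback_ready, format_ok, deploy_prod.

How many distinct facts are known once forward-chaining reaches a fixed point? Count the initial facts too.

21

Round 1 — rule 5, rule 6, rule 7, rule 8, rule 9, rule 12, derive hdr_changed, cache_stale, compile_a, compile_b, tag_release, src_changed.
Round 2 — rule 4, derive artifact_signed.
Round 3 — rule 1, derive run_integ.
Round 4 — rule 3, rule 10, derive publish_ok, link_bin.
Round 5 — rule 2, derive link_lib.
Round 6 — rule 11, derive tests_changed.
Closure: {artifact_signed, cache_hit, cache_stale, cfg_changed, compile_a, compile_b, compile_c, deploy_prod, deploy_stage, format_ok, gen_docs, hdr_changed, link_bin, link_lib, publish_ok, rollback_ready, run_integ, run_unit, src_changed, tag_release, tests_changed} — 21 facts.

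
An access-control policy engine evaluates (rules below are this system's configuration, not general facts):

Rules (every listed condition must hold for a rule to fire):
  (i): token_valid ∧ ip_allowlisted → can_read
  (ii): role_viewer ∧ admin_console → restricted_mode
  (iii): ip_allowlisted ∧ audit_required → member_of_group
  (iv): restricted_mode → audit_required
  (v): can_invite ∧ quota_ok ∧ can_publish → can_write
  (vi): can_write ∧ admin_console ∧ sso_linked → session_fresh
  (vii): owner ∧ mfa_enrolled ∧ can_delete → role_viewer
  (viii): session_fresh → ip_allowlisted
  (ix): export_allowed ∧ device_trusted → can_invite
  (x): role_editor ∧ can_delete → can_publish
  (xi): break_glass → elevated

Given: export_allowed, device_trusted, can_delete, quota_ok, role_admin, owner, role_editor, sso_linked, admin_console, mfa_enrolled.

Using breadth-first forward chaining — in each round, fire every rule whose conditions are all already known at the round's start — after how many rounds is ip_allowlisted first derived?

4

Round 1 fires (vii), (ix), (x), giving role_viewer, can_invite, can_publish.
Round 2 fires (ii), (v), giving restricted_mode, can_write.
Round 3 fires (iv), (vi), giving audit_required, session_fresh.
Round 4 fires (viii), giving ip_allowlisted.
ip_allowlisted first appears in round 4.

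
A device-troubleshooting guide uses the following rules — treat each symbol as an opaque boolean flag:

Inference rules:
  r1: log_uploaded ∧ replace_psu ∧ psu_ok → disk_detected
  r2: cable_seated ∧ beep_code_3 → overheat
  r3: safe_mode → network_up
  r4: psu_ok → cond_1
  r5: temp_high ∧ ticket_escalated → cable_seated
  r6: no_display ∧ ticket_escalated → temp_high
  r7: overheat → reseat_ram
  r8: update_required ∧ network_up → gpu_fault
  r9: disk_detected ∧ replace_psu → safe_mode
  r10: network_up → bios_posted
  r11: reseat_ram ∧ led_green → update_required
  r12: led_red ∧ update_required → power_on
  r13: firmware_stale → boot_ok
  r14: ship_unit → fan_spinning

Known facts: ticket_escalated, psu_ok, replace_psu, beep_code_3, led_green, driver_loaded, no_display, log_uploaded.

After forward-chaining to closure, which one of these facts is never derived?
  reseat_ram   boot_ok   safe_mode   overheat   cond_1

Round 1: r1 [log_uploaded ∧ replace_psu ∧ psu_ok → disk_detected]; r4 [psu_ok → cond_1]; r6 [no_display ∧ ticket_escalated → temp_high]. New: disk_detected, cond_1, temp_high.
Round 2: r5 [temp_high ∧ ticket_escalated → cable_seated]; r9 [disk_detected ∧ replace_psu → safe_mode]. New: cable_seated, safe_mode.
Round 3: r2 [cable_seated ∧ beep_code_3 → overheat]; r3 [safe_mode → network_up]. New: overheat, network_up.
Round 4: r7 [overheat → reseat_ram]; r10 [network_up → bios_posted]. New: reseat_ram, bios_posted.
Round 5: r11 [reseat_ram ∧ led_green → update_required]. New: update_required.
Round 6: r8 [update_required ∧ network_up → gpu_fault]. New: gpu_fault.
Derived: safe_mode (round 2), cond_1 (round 1), reseat_ram (round 4), overheat (round 3). boot_ok never appears in any round.

boot_ok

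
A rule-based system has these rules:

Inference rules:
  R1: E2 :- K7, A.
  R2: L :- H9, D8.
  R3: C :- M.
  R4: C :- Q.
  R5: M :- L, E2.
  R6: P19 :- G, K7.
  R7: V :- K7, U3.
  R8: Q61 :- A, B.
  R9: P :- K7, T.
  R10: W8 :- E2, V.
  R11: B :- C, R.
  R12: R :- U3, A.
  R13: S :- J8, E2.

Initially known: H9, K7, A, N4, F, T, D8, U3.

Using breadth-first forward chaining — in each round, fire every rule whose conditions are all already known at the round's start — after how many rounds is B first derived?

Round 1: R1 [E2 :- K7, A.]; R2 [L :- H9, D8.]; R7 [V :- K7, U3.]; R9 [P :- K7, T.]; R12 [R :- U3, A.]. Adds E2, L, V, P, R.
Round 2: R5 [M :- L, E2.]; R10 [W8 :- E2, V.]. Adds M, W8.
Round 3: R3 [C :- M.]. Adds C.
Round 4: R11 [B :- C, R.]. Adds B.
B first appears in round 4.

4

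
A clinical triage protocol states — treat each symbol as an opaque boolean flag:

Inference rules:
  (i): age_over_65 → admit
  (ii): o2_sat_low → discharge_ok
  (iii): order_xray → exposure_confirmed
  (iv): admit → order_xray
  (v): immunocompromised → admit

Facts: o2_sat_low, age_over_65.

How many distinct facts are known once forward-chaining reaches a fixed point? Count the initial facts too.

6

Round 1: (i) [age_over_65 → admit]; (ii) [o2_sat_low → discharge_ok]. Adds admit, discharge_ok.
Round 2: (iv) [admit → order_xray]. Adds order_xray.
Round 3: (iii) [order_xray → exposure_confirmed]. Adds exposure_confirmed.
Closure: {admit, age_over_65, discharge_ok, exposure_confirmed, o2_sat_low, order_xray} — 6 facts.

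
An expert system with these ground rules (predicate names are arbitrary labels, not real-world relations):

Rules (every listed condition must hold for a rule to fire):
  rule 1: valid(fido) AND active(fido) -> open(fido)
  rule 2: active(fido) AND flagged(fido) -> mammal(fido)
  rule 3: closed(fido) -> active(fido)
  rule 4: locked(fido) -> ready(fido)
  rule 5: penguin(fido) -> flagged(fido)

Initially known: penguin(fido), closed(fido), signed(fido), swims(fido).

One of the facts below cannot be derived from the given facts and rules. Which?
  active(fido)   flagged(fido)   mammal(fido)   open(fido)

open(fido)

Round 1: rule 3 [closed(fido) -> active(fido)]; rule 5 [penguin(fido) -> flagged(fido)]. Adds active(fido), flagged(fido).
Round 2: rule 2 [active(fido) AND flagged(fido) -> mammal(fido)]. Adds mammal(fido).
Derived: active(fido) (round 1), mammal(fido) (round 2), flagged(fido) (round 1). open(fido) never appears in any round.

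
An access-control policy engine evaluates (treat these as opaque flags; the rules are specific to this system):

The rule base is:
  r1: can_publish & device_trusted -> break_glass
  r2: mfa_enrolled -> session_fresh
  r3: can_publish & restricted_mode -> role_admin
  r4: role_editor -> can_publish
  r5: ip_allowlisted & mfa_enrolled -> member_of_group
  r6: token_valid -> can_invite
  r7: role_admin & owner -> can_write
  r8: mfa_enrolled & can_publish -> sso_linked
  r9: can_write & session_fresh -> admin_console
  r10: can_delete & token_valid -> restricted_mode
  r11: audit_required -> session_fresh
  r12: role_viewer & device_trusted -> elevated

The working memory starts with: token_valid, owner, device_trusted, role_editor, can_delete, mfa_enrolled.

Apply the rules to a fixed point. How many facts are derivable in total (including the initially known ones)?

[1] r2 [mfa_enrolled -> session_fresh]; r4 [role_editor -> can_publish]; r6 [token_valid -> can_invite]; r10 [can_delete & token_valid -> restricted_mode]. ⇒ new: session_fresh, can_publish, can_invite, restricted_mode.
[2] r1 [can_publish & device_trusted -> break_glass]; r3 [can_publish & restricted_mode -> role_admin]; r8 [mfa_enrolled & can_publish -> sso_linked]. ⇒ new: break_glass, role_admin, sso_linked.
[3] r7 [role_admin & owner -> can_write]. ⇒ new: can_write.
[4] r9 [can_write & session_fresh -> admin_console]. ⇒ new: admin_console.
Closure: {admin_console, break_glass, can_delete, can_invite, can_publish, can_write, device_trusted, mfa_enrolled, owner, restricted_mode, role_admin, role_editor, session_fresh, sso_linked, token_valid} — 15 facts.

15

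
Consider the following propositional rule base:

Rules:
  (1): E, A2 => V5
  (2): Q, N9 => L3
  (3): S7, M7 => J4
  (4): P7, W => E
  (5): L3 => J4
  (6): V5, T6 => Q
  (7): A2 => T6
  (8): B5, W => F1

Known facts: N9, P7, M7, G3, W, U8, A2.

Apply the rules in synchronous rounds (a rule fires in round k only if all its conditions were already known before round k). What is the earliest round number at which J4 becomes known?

5

Round 1 — (4), (7), derive E, T6.
Round 2 — (1), derive V5.
Round 3 — (6), derive Q.
Round 4 — (2), derive L3.
Round 5 — (5), derive J4.
J4 first appears in round 5.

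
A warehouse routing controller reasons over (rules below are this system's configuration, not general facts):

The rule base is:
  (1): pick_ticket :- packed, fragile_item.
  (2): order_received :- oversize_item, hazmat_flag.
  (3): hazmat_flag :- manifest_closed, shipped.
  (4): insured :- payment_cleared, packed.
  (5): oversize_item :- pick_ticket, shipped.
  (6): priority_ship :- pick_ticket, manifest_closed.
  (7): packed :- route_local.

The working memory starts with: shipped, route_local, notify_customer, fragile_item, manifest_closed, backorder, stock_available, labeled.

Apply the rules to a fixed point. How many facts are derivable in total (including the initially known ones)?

14

Round 1: (3) [hazmat_flag :- manifest_closed, shipped.]; (7) [packed :- route_local.]. New: hazmat_flag, packed.
Round 2: (1) [pick_ticket :- packed, fragile_item.]. New: pick_ticket.
Round 3: (5) [oversize_item :- pick_ticket, shipped.]; (6) [priority_ship :- pick_ticket, manifest_closed.]. New: oversize_item, priority_ship.
Round 4: (2) [order_received :- oversize_item, hazmat_flag.]. New: order_received.
Closure: {backorder, fragile_item, hazmat_flag, labeled, manifest_closed, notify_customer, order_received, oversize_item, packed, pick_ticket, priority_ship, route_local, shipped, stock_available} — 14 facts.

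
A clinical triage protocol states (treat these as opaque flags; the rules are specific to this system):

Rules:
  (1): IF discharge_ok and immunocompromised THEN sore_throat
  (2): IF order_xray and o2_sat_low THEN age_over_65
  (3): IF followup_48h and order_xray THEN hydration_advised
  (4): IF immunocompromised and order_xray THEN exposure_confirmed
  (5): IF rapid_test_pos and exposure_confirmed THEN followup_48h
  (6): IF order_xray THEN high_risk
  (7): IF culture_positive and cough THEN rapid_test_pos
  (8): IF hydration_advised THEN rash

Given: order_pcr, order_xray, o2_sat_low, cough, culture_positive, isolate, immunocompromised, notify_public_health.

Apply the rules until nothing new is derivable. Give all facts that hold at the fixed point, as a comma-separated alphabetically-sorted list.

age_over_65, cough, culture_positive, exposure_confirmed, followup_48h, high_risk, hydration_advised, immunocompromised, isolate, notify_public_health, o2_sat_low, order_pcr, order_xray, rapid_test_pos, rash

Round 1 fires (2), (4), (6), (7), giving age_over_65, exposure_confirmed, high_risk, rapid_test_pos.
Round 2 fires (5), giving followup_48h.
Round 3 fires (3), giving hydration_advised.
Round 4 fires (8), giving rash.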